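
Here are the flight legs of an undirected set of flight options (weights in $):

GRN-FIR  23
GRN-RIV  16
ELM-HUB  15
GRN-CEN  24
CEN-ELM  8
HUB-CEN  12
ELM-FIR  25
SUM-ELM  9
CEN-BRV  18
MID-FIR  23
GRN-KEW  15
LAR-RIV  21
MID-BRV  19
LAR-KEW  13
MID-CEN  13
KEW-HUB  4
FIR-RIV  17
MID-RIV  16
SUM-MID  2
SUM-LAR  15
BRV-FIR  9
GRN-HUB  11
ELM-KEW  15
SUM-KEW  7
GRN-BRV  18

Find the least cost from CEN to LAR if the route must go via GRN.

Best CEN to GRN: CEN–HUB–GRN costing 23
Best GRN to LAR: GRN–KEW–LAR costing 28
Total via GRN: 23 + 28 = $51.

$51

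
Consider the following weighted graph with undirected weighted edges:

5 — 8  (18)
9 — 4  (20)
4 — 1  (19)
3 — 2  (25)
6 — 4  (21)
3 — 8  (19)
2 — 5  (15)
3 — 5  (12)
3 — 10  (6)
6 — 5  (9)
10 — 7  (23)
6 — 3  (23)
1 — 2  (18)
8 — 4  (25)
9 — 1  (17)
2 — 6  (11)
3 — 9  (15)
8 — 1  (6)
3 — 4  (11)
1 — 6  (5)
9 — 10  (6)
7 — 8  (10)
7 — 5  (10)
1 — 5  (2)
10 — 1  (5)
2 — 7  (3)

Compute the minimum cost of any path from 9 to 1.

Settle nodes by increasing distance from 9:
9: 0
10: 6  (via 9)
1: 11  (via 10)
Shortest route: 9 → 10 → 1 = 11.

11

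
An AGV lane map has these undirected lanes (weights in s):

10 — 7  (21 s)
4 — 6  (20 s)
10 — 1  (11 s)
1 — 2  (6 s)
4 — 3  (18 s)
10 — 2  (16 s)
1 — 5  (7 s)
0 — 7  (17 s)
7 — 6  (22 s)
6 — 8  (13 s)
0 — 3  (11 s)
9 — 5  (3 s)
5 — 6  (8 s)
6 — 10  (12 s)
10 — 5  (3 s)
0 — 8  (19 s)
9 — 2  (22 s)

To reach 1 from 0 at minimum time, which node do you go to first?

8

Candidate routes:
0–7–10–1: 17+21+11 = 49
0–8–6–5–1: 19+13+8+7 = 47
0–7–10–5–1: 17+21+3+7 = 48
Cheapest is 0–8–6–5–1 at 47 s.
So from 0 the first move is to 8.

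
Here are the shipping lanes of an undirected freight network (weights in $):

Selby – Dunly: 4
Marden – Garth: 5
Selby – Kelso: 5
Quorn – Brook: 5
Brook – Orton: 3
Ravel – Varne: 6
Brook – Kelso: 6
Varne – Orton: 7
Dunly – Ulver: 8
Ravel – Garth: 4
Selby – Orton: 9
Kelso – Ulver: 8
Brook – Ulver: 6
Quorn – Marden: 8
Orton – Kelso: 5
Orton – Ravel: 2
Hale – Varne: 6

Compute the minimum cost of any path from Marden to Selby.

Shortest distances from Marden:
Marden: 0
Garth: 5  (via Marden)
Quorn: 8  (via Marden)
Ravel: 9  (via Garth)
Orton: 11  (via Ravel)
Brook: 13  (via Quorn)
Varne: 15  (via Ravel)
Kelso: 16  (via Orton)
Ulver: 19  (via Brook)
Selby: 20  (via Orton)
Shortest route: Marden–Garth–Ravel–Orton–Selby = $20.

$20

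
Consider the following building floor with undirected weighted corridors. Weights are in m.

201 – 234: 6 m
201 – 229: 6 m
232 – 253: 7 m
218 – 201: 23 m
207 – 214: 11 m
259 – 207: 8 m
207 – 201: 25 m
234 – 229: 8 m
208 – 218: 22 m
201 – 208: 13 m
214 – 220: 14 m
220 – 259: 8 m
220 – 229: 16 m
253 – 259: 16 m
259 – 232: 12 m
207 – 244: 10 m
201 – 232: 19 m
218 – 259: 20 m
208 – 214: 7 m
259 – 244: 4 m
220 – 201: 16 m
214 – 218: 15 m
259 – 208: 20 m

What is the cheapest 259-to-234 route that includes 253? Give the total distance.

48 m

Shortest 259→253: 259 → 253 = 16
Best 253 to 234: 253 → 232 → 201 → 234 costing 32
Total via 253: 16 + 32 = 48 m.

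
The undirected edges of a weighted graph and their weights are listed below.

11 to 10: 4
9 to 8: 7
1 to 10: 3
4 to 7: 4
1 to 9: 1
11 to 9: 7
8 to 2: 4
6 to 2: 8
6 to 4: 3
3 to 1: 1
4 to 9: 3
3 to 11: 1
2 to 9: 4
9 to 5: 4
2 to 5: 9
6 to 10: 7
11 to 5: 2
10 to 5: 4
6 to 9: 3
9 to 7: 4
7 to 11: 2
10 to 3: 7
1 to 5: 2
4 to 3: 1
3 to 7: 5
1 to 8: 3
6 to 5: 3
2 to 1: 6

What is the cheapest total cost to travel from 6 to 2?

7

Compare a few routes:
6 → 2: 8 = 8
6 → 9 → 2: 3+4 = 7
6 → 5 → 1 → 9 → 2: 3+2+1+4 = 10
Cheapest is 6 → 9 → 2 at 7.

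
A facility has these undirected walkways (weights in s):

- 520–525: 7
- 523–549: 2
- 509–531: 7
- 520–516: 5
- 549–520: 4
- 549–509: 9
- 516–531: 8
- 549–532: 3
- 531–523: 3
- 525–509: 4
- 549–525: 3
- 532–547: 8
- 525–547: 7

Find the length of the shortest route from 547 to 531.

15 s

Candidate routes:
547 → 525 → 549 → 523 → 531: 7+3+2+3 = 15
547 → 525 → 509 → 531: 7+4+7 = 18
547 → 532 → 549 → 523 → 531: 8+3+2+3 = 16
The minimum is 15 s via 547 → 525 → 549 → 523 → 531.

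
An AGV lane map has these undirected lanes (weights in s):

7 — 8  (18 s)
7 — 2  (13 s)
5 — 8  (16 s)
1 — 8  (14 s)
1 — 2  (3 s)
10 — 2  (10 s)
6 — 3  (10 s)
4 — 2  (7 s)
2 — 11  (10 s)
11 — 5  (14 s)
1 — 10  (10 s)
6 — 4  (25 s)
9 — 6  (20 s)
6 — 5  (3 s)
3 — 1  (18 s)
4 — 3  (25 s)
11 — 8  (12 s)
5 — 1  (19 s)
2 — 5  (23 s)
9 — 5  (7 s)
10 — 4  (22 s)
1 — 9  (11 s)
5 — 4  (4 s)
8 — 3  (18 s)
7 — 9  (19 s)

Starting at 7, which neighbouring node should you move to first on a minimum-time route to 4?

Enumerating some paths:
7 → 2 → 4: 13+7 = 20
7 → 9 → 5 → 4: 19+7+4 = 30
Cheapest is 7 → 2 → 4 at 20 s.
So from 7 the first move is to 2.

2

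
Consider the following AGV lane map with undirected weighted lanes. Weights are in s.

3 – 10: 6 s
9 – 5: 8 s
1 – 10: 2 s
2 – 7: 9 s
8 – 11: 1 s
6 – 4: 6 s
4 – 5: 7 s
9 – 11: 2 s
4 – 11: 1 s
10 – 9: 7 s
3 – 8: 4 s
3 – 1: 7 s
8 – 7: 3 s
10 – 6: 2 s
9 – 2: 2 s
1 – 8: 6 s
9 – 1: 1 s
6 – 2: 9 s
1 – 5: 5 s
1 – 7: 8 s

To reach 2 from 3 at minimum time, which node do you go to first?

Enumerating some paths:
3–1–9–2: 7+1+2 = 10
3–8–11–9–2: 4+1+2+2 = 9
The minimum is 9 s via 3–8–11–9–2.
So from 3 the first move is to 8.

8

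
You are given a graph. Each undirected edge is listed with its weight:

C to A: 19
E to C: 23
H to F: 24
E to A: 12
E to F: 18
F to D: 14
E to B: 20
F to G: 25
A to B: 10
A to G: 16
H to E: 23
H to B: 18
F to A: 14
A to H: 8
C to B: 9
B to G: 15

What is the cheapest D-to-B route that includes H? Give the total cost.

54

Shortest D→H: D → F → A → H = 36
Best H to B: H → B costing 18
Total via H: 36 + 18 = 54.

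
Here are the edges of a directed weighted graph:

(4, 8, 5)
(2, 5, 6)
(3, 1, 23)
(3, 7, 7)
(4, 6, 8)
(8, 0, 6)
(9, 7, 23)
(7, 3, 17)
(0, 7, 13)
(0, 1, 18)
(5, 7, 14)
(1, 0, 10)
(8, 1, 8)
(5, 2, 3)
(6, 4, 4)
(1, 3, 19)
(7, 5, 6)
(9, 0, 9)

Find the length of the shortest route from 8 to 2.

28

Compare a few routes:
8 - 0 - 7 - 5 - 2: 6+13+6+3 = 28
8 - 1 - 3 - 7 - 5 - 2: 8+19+7+6+3 = 43
8 - 1 - 0 - 7 - 5 - 2: 8+10+13+6+3 = 40
Cheapest is 8 - 0 - 7 - 5 - 2 at 28.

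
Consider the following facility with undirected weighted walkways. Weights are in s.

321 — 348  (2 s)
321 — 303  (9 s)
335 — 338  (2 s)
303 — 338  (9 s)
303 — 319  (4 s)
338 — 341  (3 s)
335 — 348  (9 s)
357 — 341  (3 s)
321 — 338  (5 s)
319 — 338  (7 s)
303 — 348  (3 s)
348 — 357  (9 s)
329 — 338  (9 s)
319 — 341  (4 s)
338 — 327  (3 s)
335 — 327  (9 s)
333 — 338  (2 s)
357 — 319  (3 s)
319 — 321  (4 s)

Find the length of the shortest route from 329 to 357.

15 s

Candidate routes:
329 → 338 → 341 → 319 → 357: 9+3+4+3 = 19
329 → 338 → 341 → 357: 9+3+3 = 15
The minimum is 15 s via 329 → 338 → 341 → 357.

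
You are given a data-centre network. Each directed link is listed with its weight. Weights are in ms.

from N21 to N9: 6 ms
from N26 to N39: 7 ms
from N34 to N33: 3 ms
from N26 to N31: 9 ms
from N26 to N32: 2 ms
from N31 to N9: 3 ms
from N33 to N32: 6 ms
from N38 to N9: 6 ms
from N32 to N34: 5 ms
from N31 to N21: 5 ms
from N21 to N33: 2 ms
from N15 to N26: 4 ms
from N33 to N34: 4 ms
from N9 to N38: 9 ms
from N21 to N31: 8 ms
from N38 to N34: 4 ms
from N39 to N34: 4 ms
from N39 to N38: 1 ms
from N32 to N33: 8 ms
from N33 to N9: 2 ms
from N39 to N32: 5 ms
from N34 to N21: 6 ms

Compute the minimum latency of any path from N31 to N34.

11 ms

Compare a few routes:
N31 - N21 - N33 - N32 - N34: 5+2+6+5 = 18
N31 - N21 - N33 - N9 - N38 - N34: 5+2+2+9+4 = 22
N31 - N21 - N33 - N34: 5+2+4 = 11
N31 - N9 - N38 - N34: 3+9+4 = 16
The minimum is 11 ms via N31 - N21 - N33 - N34.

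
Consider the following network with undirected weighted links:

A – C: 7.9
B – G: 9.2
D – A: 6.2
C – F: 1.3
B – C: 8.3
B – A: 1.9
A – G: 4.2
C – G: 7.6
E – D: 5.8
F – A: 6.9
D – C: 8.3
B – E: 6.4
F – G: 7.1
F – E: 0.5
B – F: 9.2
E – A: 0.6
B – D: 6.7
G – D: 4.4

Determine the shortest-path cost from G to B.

Candidate routes:
G → D → B: 4.4+6.7 = 11.1
G → F → E → A → B: 7.1+0.5+0.6+1.9 = 10.1
G → B: 9.2 = 9.2
G → A → B: 4.2+1.9 = 6.1
Cheapest is G → A → B at 6.1.

6.1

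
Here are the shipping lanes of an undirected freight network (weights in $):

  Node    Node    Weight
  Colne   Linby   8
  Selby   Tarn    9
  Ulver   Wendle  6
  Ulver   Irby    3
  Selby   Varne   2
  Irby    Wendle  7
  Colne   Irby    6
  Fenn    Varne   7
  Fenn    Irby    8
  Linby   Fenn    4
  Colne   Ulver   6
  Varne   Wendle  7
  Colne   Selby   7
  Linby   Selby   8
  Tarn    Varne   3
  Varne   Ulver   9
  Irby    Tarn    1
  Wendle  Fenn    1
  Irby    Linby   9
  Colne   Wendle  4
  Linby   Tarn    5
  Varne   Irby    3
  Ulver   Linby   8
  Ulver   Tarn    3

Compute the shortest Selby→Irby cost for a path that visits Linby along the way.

$14

Best Selby to Linby: Selby → Linby costing 8
Best Linby to Irby: Linby → Tarn → Irby costing 6
Total via Linby: 8 + 6 = $14.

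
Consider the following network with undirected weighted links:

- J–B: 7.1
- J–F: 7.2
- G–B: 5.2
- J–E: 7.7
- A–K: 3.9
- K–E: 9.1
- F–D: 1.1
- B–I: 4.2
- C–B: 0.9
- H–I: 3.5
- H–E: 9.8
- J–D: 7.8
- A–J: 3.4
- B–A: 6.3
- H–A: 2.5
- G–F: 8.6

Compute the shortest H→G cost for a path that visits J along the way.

18.2

Shortest H→J: H–A–J = 5.9
Best J to G: J–B–G costing 12.3
Total via J: 5.9 + 12.3 = 18.2.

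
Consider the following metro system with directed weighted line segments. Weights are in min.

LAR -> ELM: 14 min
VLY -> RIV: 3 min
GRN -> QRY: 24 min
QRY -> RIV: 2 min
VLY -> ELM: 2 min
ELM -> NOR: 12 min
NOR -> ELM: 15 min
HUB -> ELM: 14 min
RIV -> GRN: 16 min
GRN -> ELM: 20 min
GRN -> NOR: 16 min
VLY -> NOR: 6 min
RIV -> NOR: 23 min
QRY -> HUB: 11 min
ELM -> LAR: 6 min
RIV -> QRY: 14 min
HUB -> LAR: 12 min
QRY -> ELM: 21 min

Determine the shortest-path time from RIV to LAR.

Compare a few routes:
RIV–NOR–ELM–LAR: 23+15+6 = 44
RIV–GRN–ELM–LAR: 16+20+6 = 42
RIV–QRY–ELM–LAR: 14+21+6 = 41
RIV–QRY–HUB–LAR: 14+11+12 = 37
Cheapest is RIV–QRY–HUB–LAR at 37 min.

37 min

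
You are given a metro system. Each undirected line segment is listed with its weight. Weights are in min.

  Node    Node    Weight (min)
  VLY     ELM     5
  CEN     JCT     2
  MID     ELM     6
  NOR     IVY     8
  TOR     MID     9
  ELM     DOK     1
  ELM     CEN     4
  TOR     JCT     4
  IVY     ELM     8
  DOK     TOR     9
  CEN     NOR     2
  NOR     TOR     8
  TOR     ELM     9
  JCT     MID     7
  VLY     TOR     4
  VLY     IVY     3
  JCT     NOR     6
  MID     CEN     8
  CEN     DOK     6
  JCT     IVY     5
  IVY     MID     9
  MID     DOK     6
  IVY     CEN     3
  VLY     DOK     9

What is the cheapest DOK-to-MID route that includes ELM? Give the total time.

Best DOK to ELM: DOK–ELM costing 1
Shortest ELM→MID: ELM–MID = 6
Total via ELM: 1 + 6 = 7 min.

7 min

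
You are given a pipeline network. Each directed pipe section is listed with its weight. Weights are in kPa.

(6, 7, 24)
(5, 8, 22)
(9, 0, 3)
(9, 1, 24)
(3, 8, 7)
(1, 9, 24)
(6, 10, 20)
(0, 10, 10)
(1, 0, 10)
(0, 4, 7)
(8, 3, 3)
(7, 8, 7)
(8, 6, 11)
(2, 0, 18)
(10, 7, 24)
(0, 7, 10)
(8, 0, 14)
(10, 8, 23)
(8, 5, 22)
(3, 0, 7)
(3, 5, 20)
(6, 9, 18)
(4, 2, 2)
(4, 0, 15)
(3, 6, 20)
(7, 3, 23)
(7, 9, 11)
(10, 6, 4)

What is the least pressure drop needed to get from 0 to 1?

Candidate routes:
0–7–9–1: 10+11+24 = 45
0–10–7–9–1: 10+24+11+24 = 69
0–10–6–9–1: 10+4+18+24 = 56
Cheapest is 0–7–9–1 at 45 kPa.

45 kPa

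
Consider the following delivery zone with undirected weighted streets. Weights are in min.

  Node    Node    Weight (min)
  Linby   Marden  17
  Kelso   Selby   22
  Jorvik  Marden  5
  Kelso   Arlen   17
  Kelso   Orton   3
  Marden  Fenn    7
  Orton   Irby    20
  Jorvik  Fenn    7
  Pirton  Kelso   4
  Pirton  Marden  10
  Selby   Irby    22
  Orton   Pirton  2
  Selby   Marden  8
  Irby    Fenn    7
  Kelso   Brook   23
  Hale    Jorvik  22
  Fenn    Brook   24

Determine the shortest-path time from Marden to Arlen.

31 min

Enumerating some paths:
Marden → Pirton → Kelso → Arlen: 10+4+17 = 31
Marden → Pirton → Orton → Kelso → Arlen: 10+2+3+17 = 32
Cheapest is Marden → Pirton → Kelso → Arlen at 31 min.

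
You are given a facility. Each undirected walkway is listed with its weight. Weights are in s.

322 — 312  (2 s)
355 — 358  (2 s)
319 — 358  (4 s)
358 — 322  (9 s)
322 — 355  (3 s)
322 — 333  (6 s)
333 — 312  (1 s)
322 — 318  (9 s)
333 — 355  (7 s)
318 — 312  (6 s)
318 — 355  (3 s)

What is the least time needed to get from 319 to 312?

Settle nodes by increasing distance from 319:
319: 0
358: 4  (via 319)
355: 6  (via 358)
318: 9  (via 355)
322: 9  (via 355)
312: 11  (via 322)
Shortest route: 319 → 358 → 355 → 322 → 312 = 11 s.

11 s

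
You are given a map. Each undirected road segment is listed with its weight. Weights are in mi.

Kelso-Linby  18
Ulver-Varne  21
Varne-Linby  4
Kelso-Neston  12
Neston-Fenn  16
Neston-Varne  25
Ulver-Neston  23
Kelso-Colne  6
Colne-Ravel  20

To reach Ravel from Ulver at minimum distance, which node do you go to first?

Candidate routes:
Ulver - Neston - Kelso - Colne - Ravel: 23+12+6+20 = 61
Ulver - Varne - Linby - Kelso - Colne - Ravel: 21+4+18+6+20 = 69
Cheapest is Ulver - Neston - Kelso - Colne - Ravel at 61 mi.
So from Ulver the first move is to Neston.

Neston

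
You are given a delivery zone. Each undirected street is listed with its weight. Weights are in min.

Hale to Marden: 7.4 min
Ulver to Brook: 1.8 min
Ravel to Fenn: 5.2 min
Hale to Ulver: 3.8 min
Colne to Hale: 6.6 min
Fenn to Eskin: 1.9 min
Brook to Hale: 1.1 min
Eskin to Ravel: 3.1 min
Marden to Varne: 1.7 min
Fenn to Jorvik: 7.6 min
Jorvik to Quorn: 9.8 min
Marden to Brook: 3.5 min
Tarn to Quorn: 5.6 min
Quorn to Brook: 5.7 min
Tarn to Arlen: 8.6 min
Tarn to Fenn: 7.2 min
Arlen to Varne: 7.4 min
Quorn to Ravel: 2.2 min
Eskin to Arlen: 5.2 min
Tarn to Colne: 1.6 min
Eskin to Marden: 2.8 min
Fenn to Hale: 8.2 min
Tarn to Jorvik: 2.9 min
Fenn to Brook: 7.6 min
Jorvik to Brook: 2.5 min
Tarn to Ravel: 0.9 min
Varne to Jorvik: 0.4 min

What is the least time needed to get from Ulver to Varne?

Compare a few routes:
Ulver–Hale–Brook–Jorvik–Varne: 3.8+1.1+2.5+0.4 = 7.8
Ulver–Brook–Jorvik–Varne: 1.8+2.5+0.4 = 4.7
Ulver–Brook–Marden–Varne: 1.8+3.5+1.7 = 7
Cheapest is Ulver–Brook–Jorvik–Varne at 4.7 min.

4.7 min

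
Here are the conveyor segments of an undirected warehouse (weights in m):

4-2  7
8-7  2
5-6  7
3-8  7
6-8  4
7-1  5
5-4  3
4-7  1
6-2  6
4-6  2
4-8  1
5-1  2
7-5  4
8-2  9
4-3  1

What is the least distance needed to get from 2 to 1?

Settle nodes by increasing distance from 2:
2: 0
6: 6  (via 2)
4: 7  (via 2)
3: 8  (via 4)
7: 8  (via 4)
8: 8  (via 4)
5: 10  (via 4)
1: 12  (via 5)
Shortest route: 2 → 4 → 5 → 1 = 12 m.

12 m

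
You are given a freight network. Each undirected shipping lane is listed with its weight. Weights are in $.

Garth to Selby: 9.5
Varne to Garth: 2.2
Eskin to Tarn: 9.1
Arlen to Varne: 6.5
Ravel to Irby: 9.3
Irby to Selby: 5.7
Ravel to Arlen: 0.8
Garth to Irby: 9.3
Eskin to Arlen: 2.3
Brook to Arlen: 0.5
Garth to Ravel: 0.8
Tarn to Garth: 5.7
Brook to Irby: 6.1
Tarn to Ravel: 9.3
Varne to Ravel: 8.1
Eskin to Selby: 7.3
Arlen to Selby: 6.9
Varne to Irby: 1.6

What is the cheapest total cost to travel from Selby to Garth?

Shortest distances from Selby:
Selby: 0
Irby: 5.7  (via Selby)
Arlen: 6.9  (via Selby)
Eskin: 7.3  (via Selby)
Varne: 7.3  (via Irby)
Brook: 7.4  (via Arlen)
Ravel: 7.7  (via Arlen)
Garth: 8.5  (via Ravel)
Shortest route: Selby → Arlen → Ravel → Garth = $8.5.

$8.5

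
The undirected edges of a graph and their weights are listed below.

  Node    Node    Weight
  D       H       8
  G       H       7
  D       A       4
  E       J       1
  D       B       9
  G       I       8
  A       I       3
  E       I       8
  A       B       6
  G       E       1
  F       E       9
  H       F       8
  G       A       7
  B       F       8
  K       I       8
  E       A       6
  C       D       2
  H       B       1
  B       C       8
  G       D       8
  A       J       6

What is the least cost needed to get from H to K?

18

Shortest distances from H:
H: 0
B: 1  (via H)
A: 7  (via B)
G: 7  (via H)
D: 8  (via H)
E: 8  (via G)
F: 8  (via H)
C: 9  (via B)
J: 9  (via E)
I: 10  (via A)
K: 18  (via I)
Shortest route: H–B–A–I–K = 18.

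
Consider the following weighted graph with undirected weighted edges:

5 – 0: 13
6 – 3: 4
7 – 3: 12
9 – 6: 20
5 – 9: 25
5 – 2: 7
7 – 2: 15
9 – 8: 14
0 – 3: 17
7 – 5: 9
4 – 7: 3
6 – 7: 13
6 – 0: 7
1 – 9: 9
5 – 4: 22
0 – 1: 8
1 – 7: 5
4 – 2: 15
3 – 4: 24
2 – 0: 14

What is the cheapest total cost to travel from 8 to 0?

31

Enumerating some paths:
8 → 9 → 6 → 0: 14+20+7 = 41
8 → 9 → 1 → 0: 14+9+8 = 31
8 → 9 → 1 → 7 → 5 → 0: 14+9+5+9+13 = 50
8 → 9 → 1 → 7 → 6 → 0: 14+9+5+13+7 = 48
Cheapest is 8 → 9 → 1 → 0 at 31.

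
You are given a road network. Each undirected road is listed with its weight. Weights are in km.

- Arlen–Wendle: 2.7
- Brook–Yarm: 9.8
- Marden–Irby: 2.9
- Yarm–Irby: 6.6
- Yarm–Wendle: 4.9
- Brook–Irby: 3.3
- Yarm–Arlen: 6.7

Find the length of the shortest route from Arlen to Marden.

16.2 km

Candidate routes:
Arlen - Yarm - Brook - Irby - Marden: 6.7+9.8+3.3+2.9 = 22.7
Arlen - Wendle - Yarm - Irby - Marden: 2.7+4.9+6.6+2.9 = 17.1
Arlen - Yarm - Irby - Marden: 6.7+6.6+2.9 = 16.2
Cheapest is Arlen - Yarm - Irby - Marden at 16.2 km.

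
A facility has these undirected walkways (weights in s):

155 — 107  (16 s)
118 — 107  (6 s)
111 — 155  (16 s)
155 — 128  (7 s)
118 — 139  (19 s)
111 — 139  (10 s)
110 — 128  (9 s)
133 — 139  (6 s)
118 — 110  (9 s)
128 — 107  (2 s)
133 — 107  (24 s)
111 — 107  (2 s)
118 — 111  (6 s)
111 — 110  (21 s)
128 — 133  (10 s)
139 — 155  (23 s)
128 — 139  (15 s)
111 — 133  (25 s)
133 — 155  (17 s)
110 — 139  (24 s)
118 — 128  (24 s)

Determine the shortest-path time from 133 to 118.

18 s

Candidate routes:
133 → 128 → 107 → 111 → 118: 10+2+2+6 = 20
133 → 128 → 107 → 118: 10+2+6 = 18
Cheapest is 133 → 128 → 107 → 118 at 18 s.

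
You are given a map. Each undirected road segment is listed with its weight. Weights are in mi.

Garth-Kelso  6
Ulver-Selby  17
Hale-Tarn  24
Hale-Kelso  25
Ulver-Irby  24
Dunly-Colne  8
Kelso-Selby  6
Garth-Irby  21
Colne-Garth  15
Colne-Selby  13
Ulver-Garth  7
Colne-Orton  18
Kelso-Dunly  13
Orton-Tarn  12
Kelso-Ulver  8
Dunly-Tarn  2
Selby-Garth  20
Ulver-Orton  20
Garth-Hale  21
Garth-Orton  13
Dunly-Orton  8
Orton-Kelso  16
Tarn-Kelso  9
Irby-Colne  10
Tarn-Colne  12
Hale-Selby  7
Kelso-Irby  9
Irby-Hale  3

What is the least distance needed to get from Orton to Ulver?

20 mi

Compare a few routes:
Orton–Ulver: 20 = 20
Orton–Kelso–Ulver: 16+8 = 24
The minimum is 20 mi via Orton–Ulver.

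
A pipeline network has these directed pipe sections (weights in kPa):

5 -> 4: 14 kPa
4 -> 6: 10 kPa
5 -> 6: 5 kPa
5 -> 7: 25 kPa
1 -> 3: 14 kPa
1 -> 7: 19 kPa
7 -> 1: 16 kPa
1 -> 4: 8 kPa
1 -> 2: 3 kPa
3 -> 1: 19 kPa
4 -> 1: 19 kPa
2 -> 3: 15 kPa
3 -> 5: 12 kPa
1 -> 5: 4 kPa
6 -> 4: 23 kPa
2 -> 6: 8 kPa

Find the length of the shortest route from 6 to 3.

56 kPa

Candidate routes:
6 → 4 → 1 → 2 → 3: 23+19+3+15 = 60
6 → 4 → 1 → 3: 23+19+14 = 56
The minimum is 56 kPa via 6 → 4 → 1 → 3.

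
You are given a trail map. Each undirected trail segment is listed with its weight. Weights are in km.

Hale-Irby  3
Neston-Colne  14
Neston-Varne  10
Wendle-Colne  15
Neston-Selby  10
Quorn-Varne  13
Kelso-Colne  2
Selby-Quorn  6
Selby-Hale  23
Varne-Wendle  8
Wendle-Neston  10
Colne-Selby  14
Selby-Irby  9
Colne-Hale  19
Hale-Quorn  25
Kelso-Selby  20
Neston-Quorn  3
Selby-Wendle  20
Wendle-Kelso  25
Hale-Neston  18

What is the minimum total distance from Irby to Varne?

Settle nodes by increasing distance from Irby:
Irby: 0
Hale: 3  (via Irby)
Selby: 9  (via Irby)
Quorn: 15  (via Selby)
Neston: 18  (via Quorn)
Colne: 22  (via Hale)
Kelso: 24  (via Colne)
Varne: 28  (via Quorn)
Shortest route: Irby → Selby → Quorn → Varne = 28 km.

28 km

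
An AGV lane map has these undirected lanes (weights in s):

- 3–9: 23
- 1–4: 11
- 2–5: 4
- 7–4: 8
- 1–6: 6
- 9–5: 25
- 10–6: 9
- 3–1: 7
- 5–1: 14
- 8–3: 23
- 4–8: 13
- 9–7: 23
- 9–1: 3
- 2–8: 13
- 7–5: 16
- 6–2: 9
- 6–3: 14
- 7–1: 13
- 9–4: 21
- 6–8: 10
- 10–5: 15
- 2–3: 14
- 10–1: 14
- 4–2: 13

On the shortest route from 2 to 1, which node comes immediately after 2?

Compare a few routes:
2 - 3 - 1: 14+7 = 21
2 - 6 - 1: 9+6 = 15
2 - 5 - 1: 4+14 = 18
The minimum is 15 s via 2 - 6 - 1.
So from 2 the first move is to 6.

6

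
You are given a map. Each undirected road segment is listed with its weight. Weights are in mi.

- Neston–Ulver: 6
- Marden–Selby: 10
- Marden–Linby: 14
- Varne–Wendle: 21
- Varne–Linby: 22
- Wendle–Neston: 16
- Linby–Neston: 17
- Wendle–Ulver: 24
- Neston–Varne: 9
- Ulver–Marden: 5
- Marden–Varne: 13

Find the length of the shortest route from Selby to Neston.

21 mi

Candidate routes:
Selby - Marden - Varne - Neston: 10+13+9 = 32
Selby - Marden - Ulver - Neston: 10+5+6 = 21
Cheapest is Selby - Marden - Ulver - Neston at 21 mi.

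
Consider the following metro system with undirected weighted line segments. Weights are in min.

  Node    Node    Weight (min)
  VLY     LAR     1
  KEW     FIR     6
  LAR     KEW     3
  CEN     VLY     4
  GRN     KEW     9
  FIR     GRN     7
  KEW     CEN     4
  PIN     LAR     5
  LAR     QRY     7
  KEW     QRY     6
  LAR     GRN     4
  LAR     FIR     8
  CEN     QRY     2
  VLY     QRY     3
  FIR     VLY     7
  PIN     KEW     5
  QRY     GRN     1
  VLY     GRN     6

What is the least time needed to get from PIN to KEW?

5 min

Compare a few routes:
PIN → LAR → KEW: 5+3 = 8
PIN → KEW: 5 = 5
The minimum is 5 min via PIN → KEW.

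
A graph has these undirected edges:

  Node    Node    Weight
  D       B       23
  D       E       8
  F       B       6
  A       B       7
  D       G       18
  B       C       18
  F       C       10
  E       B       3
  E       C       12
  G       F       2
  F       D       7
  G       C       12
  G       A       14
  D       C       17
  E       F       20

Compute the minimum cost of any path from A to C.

22

Enumerating some paths:
A–B–F–C: 7+6+10 = 23
A–B–E–C: 7+3+12 = 22
Cheapest is A–B–E–C at 22.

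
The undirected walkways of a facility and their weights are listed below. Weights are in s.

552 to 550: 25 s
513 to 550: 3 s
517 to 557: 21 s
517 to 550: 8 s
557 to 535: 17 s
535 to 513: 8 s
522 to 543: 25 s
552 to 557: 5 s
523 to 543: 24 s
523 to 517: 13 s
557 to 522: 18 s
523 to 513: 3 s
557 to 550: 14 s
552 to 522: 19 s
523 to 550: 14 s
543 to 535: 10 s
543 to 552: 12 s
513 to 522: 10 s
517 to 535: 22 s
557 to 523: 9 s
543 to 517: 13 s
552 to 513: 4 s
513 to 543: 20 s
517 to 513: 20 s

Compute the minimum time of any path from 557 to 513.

9 s

Settle nodes by increasing distance from 557:
557: 0
552: 5  (via 557)
523: 9  (via 557)
513: 9  (via 552)
Shortest route: 557–552–513 = 9 s.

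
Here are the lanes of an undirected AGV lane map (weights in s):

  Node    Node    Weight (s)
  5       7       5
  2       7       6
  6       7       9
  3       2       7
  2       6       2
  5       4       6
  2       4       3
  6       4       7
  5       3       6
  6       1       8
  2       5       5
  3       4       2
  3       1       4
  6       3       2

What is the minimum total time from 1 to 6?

Enumerating some paths:
1–6: 8 = 8
1–3–6: 4+2 = 6
1–3–4–2–6: 4+2+3+2 = 11
The minimum is 6 s via 1–3–6.

6 s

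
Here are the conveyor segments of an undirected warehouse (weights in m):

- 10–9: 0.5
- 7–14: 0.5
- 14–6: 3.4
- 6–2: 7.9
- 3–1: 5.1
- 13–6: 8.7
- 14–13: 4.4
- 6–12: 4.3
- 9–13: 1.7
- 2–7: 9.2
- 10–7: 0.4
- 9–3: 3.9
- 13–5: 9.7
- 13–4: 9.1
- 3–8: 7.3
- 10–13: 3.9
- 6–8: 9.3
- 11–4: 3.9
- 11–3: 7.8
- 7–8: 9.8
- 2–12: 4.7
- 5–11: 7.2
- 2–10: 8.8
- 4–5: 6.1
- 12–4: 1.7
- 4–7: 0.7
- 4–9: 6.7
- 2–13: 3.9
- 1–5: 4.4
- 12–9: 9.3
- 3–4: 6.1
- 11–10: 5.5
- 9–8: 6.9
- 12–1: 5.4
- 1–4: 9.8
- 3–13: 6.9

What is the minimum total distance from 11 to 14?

Running Dijkstra from 11:
11: 0
4: 3.9  (via 11)
7: 4.6  (via 4)
10: 5  (via 7)
14: 5.1  (via 7)
Shortest route: 11–4–7–14 = 5.1 m.

5.1 m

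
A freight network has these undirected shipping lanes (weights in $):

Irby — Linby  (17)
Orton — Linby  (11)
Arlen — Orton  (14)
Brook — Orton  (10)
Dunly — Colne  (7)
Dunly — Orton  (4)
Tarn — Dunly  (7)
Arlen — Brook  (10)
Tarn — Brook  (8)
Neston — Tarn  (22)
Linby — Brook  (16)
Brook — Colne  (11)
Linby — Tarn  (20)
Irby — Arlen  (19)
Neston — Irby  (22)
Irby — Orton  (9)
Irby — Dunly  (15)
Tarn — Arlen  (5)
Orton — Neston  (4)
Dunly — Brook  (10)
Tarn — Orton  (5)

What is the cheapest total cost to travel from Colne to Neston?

$15

Candidate routes:
Colne → Dunly → Tarn → Orton → Neston: 7+7+5+4 = 23
Colne → Dunly → Orton → Neston: 7+4+4 = 15
Colne → Brook → Orton → Neston: 11+10+4 = 25
The minimum is $15 via Colne → Dunly → Orton → Neston.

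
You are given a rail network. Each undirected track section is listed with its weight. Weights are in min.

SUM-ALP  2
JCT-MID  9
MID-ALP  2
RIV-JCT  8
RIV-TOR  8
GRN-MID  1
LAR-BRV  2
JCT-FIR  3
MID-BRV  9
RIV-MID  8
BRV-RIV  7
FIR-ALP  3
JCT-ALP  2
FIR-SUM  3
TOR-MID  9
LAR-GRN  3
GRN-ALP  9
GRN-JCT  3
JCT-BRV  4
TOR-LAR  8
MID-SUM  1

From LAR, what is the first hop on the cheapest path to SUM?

GRN

Candidate routes:
LAR → GRN → JCT → ALP → SUM: 3+3+2+2 = 10
LAR → GRN → MID → ALP → SUM: 3+1+2+2 = 8
LAR → GRN → MID → SUM: 3+1+1 = 5
LAR → BRV → JCT → ALP → SUM: 2+4+2+2 = 10
Cheapest is LAR → GRN → MID → SUM at 5 min.
So from LAR the first move is to GRN.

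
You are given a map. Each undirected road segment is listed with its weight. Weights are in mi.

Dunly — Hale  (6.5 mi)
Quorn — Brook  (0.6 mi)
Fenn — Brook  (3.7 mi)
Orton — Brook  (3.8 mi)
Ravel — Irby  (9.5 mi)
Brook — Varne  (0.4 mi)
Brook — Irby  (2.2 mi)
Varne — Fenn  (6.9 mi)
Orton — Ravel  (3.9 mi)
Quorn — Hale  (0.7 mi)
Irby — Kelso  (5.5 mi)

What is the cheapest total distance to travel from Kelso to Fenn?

11.4 mi

Candidate routes:
Kelso–Irby–Ravel–Orton–Brook–Fenn: 5.5+9.5+3.9+3.8+3.7 = 26.4
Kelso–Irby–Brook–Varne–Fenn: 5.5+2.2+0.4+6.9 = 15
Kelso–Irby–Brook–Fenn: 5.5+2.2+3.7 = 11.4
The minimum is 11.4 mi via Kelso–Irby–Brook–Fenn.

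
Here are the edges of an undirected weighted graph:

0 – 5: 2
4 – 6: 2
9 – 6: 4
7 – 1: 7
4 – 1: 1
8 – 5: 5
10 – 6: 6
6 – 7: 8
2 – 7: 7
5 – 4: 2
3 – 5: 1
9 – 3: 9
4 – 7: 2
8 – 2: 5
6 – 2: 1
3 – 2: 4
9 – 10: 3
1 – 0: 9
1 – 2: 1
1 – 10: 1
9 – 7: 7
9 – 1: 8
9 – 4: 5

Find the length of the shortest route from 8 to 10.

7

Compare a few routes:
8 - 5 - 4 - 1 - 10: 5+2+1+1 = 9
8 - 2 - 1 - 10: 5+1+1 = 7
The minimum is 7 via 8 - 2 - 1 - 10.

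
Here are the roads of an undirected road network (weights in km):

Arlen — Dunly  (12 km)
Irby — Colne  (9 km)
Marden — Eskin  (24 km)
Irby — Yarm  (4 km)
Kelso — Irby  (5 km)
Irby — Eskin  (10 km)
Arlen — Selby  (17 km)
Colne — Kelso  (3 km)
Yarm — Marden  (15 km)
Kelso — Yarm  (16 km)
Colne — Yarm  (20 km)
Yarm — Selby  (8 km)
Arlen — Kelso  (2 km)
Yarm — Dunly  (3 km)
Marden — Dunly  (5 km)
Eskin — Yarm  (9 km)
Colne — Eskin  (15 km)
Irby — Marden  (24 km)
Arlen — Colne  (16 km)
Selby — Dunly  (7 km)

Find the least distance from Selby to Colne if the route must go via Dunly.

Best Selby to Dunly: Selby → Dunly costing 7
Shortest Dunly→Colne: Dunly → Yarm → Irby → Kelso → Colne = 15
Total via Dunly: 7 + 15 = 22 km.

22 km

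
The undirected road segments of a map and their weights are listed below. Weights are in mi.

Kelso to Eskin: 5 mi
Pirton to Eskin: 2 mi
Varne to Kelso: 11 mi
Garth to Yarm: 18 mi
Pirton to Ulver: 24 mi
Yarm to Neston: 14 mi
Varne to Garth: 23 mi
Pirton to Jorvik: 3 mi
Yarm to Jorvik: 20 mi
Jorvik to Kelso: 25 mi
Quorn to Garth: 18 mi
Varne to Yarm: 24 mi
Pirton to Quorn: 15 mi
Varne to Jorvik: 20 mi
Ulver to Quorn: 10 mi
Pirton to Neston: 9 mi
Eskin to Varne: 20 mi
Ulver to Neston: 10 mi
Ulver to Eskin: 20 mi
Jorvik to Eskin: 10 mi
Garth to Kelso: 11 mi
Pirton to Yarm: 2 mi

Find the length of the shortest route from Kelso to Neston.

16 mi

Compare a few routes:
Kelso - Eskin - Pirton - Yarm - Neston: 5+2+2+14 = 23
Kelso - Eskin - Pirton - Neston: 5+2+9 = 16
Kelso - Eskin - Jorvik - Pirton - Neston: 5+10+3+9 = 27
Cheapest is Kelso - Eskin - Pirton - Neston at 16 mi.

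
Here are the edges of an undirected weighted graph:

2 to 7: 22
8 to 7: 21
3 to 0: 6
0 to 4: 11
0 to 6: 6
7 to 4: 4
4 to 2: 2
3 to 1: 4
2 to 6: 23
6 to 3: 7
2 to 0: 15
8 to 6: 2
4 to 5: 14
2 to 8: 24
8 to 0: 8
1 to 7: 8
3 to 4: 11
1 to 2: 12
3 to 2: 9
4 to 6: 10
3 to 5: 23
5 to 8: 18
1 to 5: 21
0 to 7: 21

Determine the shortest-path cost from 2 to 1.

Compare a few routes:
2 - 4 - 7 - 1: 2+4+8 = 14
2 - 4 - 3 - 1: 2+11+4 = 17
2 - 1: 12 = 12
2 - 3 - 1: 9+4 = 13
Cheapest is 2 - 1 at 12.

12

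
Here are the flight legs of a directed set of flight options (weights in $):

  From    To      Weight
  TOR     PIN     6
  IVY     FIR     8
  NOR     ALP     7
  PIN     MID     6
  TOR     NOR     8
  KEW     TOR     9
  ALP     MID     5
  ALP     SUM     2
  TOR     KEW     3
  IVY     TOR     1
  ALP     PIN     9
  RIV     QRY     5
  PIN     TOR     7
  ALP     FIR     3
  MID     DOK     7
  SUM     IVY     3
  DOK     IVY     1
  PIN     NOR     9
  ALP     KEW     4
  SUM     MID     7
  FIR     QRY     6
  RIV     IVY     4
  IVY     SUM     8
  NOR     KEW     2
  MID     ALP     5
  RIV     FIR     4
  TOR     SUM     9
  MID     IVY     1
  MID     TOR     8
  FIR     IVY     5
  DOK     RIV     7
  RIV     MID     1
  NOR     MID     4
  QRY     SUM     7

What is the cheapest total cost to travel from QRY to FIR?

Candidate routes:
QRY–SUM–MID–ALP–FIR: 7+7+5+3 = 22
QRY–SUM–IVY–FIR: 7+3+8 = 18
QRY–SUM–MID–IVY–FIR: 7+7+1+8 = 23
QRY–SUM–IVY–TOR–NOR–ALP–FIR: 7+3+1+8+7+3 = 29
Cheapest is QRY–SUM–IVY–FIR at $18.

$18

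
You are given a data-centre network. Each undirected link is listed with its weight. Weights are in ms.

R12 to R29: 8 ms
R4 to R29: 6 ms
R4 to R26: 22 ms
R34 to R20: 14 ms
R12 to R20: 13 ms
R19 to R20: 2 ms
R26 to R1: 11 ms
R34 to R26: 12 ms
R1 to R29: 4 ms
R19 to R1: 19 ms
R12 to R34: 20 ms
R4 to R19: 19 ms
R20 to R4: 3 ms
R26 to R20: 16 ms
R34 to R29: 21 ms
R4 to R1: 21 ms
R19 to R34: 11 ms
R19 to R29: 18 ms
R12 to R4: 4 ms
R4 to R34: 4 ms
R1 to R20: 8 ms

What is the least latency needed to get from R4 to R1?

Settle nodes by increasing distance from R4:
R4: 0
R20: 3  (via R4)
R12: 4  (via R4)
R34: 4  (via R4)
R19: 5  (via R20)
R29: 6  (via R4)
R1: 10  (via R29)
Shortest route: R4–R29–R1 = 10 ms.

10 ms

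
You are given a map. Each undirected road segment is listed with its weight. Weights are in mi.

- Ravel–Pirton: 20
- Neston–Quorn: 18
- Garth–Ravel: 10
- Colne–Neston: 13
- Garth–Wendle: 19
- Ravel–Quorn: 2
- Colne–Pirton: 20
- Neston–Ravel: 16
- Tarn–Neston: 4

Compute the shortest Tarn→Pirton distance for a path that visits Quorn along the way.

44 mi

Best Tarn to Quorn: Tarn → Neston → Quorn costing 22
Best Quorn to Pirton: Quorn → Ravel → Pirton costing 22
Total via Quorn: 22 + 22 = 44 mi.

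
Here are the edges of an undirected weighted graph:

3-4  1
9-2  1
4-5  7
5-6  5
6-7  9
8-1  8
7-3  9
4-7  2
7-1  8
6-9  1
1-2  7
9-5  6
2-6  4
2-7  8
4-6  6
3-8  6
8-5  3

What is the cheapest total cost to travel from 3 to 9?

8

Running Dijkstra from 3:
3: 0
4: 1  (via 3)
7: 3  (via 4)
8: 6  (via 3)
6: 7  (via 4)
5: 8  (via 4)
9: 8  (via 6)
Shortest route: 3–4–6–9 = 8.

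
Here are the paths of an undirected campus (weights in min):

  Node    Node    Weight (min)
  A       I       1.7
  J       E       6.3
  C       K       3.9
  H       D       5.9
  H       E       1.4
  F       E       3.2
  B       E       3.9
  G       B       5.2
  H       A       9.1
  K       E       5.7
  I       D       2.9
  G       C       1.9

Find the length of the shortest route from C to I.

19.8 min

Shortest distances from C:
C: 0
G: 1.9  (via C)
K: 3.9  (via C)
B: 7.1  (via G)
E: 9.6  (via K)
H: 11  (via E)
F: 12.8  (via E)
J: 15.9  (via E)
D: 16.9  (via H)
I: 19.8  (via D)
Shortest route: C–K–E–H–D–I = 19.8 min.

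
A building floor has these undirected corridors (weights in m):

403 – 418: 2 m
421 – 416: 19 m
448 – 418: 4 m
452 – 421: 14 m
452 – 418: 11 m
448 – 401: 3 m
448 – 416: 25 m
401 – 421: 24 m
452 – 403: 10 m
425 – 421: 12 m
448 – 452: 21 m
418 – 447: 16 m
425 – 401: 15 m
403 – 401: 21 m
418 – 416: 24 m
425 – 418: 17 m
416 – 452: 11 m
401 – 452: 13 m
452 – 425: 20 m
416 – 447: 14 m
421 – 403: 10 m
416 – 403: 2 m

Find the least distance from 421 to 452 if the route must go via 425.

Best 421 to 425: 421 → 425 costing 12
Best 425 to 452: 425 → 452 costing 20
Total via 425: 12 + 20 = 32 m.

32 m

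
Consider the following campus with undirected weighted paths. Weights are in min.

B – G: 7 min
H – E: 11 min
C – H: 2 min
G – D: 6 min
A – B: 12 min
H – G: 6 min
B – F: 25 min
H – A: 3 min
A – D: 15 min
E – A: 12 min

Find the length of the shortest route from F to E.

Running Dijkstra from F:
F: 0
B: 25  (via F)
G: 32  (via B)
A: 37  (via B)
D: 38  (via G)
H: 38  (via G)
C: 40  (via H)
E: 49  (via A)
Shortest route: F–B–A–E = 49 min.

49 min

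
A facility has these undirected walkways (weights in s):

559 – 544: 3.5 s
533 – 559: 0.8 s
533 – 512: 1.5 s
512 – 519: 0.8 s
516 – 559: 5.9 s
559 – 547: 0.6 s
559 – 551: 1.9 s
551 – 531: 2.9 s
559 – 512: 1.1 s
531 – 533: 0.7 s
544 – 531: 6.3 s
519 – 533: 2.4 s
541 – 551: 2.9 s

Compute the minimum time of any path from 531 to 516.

Running Dijkstra from 531:
531: 0
533: 0.7  (via 531)
559: 1.5  (via 533)
547: 2.1  (via 559)
512: 2.2  (via 533)
551: 2.9  (via 531)
519: 3  (via 512)
544: 5  (via 559)
541: 5.8  (via 551)
516: 7.4  (via 559)
Shortest route: 531–533–559–516 = 7.4 s.

7.4 s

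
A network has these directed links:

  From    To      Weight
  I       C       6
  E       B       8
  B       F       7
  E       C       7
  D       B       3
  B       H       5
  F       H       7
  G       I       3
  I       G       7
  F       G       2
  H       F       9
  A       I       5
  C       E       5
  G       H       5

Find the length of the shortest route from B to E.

23

Enumerating some paths:
B → H → F → G → I → C → E: 5+9+2+3+6+5 = 30
B → F → G → I → C → E: 7+2+3+6+5 = 23
The minimum is 23 via B → F → G → I → C → E.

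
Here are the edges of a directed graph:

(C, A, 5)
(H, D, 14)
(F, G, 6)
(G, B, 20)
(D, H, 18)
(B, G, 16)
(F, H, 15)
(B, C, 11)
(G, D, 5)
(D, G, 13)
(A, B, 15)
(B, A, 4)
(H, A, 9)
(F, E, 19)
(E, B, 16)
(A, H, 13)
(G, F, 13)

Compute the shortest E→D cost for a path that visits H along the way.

47

Shortest E→H: E → B → A → H = 33
Best H to D: H → D costing 14
Total via H: 33 + 14 = 47.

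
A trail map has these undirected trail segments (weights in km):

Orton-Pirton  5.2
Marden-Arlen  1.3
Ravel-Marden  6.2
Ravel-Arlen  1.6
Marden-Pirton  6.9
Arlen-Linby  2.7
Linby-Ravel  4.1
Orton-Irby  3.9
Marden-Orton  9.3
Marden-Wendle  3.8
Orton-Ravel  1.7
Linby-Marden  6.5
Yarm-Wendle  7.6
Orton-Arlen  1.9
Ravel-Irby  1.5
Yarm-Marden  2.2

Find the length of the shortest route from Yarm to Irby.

Settle nodes by increasing distance from Yarm:
Yarm: 0
Marden: 2.2  (via Yarm)
Arlen: 3.5  (via Marden)
Ravel: 5.1  (via Arlen)
Orton: 5.4  (via Arlen)
Wendle: 6  (via Marden)
Linby: 6.2  (via Arlen)
Irby: 6.6  (via Ravel)
Shortest route: Yarm → Marden → Arlen → Ravel → Irby = 6.6 km.

6.6 km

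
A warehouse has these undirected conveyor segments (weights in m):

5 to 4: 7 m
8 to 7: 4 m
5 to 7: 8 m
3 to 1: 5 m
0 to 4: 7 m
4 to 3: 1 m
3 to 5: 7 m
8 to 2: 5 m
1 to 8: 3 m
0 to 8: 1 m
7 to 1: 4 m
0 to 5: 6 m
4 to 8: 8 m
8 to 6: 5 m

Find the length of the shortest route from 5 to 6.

12 m

Enumerating some paths:
5 - 0 - 8 - 6: 6+1+5 = 12
5 - 7 - 8 - 6: 8+4+5 = 17
Cheapest is 5 - 0 - 8 - 6 at 12 m.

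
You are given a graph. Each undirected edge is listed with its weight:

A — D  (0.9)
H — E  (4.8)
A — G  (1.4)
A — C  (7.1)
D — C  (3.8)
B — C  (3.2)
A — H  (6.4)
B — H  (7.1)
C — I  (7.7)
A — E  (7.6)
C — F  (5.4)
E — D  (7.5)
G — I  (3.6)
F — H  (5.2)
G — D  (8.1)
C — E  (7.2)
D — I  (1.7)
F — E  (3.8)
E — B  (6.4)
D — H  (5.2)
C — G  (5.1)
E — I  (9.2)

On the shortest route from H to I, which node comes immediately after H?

D

Compare a few routes:
H–A–D–I: 6.4+0.9+1.7 = 9
H–D–I: 5.2+1.7 = 6.9
The minimum is 6.9 via H–D–I.
So from H the first move is to D.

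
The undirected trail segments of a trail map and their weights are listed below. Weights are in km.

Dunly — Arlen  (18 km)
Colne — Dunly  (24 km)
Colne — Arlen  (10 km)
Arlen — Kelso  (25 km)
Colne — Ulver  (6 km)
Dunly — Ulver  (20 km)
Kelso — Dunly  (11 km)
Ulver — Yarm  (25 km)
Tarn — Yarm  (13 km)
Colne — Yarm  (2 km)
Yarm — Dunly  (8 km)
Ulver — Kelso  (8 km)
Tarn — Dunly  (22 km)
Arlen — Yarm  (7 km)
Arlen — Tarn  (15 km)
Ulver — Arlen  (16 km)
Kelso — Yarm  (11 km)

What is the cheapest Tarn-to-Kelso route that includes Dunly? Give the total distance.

32 km

Shortest Tarn→Dunly: Tarn → Yarm → Dunly = 21
Shortest Dunly→Kelso: Dunly → Kelso = 11
Total via Dunly: 21 + 11 = 32 km.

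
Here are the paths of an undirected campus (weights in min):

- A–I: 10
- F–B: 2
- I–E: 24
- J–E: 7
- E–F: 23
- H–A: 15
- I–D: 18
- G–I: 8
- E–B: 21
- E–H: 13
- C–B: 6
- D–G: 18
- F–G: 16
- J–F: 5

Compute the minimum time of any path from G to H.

Enumerating some paths:
G - I - A - H: 8+10+15 = 33
G - F - J - E - H: 16+5+7+13 = 41
The minimum is 33 min via G - I - A - H.

33 min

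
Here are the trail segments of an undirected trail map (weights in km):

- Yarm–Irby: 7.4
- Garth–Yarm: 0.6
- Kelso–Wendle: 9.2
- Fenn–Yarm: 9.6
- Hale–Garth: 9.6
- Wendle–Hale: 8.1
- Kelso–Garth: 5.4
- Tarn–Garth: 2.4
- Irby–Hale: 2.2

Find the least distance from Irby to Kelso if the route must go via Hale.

17.2 km

Shortest Irby→Hale: Irby–Hale = 2.2
Shortest Hale→Kelso: Hale–Garth–Kelso = 15
Total via Hale: 2.2 + 15 = 17.2 km.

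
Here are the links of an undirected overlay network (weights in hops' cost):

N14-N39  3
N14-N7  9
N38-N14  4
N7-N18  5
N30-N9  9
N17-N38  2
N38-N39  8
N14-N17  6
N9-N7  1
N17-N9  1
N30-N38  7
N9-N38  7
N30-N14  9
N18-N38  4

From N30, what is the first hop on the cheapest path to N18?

N38

Compare a few routes:
N30 → N38 → N18: 7+4 = 11
N30 → N9 → N7 → N18: 9+1+5 = 15
N30 → N38 → N17 → N9 → N7 → N18: 7+2+1+1+5 = 16
Cheapest is N30 → N38 → N18 at 11 hops' cost.
So from N30 the first move is to N38.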